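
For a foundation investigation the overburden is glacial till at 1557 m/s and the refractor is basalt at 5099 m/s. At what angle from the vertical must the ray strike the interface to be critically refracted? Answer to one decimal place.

17.8°

Critical incidence: sin θ_c = V₁/V₂ = 1557/5099 = 0.3054.
θ_c = arcsin 0.3054 = 17.78°.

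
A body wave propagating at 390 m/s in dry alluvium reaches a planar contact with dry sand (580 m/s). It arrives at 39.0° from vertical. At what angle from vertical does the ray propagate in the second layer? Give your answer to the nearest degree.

69°

Snell's law: sin θ₂ = (V₂/V₁)·sin θ₁ = (580/390)·sin 39.0° = 0.9359.
θ₂ = arcsin 0.9359 = 69.38° from the normal.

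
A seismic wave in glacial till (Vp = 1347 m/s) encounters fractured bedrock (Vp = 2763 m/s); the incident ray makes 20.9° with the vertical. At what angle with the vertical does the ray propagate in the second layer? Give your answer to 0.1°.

47.0°

sin θ₁/V₁ = sin θ₂/V₂ ⇒ sin θ₂ = 2763·sin 20.9°/1347 = 2763·0.3567/1347 = 0.7317.
θ₂ = sin⁻¹(0.7317) = 47.03° (from vertical).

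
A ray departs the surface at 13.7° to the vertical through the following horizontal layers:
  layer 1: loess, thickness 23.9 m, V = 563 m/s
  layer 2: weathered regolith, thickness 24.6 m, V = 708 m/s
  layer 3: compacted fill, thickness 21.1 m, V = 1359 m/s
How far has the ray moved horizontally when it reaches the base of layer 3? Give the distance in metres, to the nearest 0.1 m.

Ray parameter p = sin 13.7° / 563 m/s = 4.2067e-04 s/m.
Layer 1: θ = 13.70°; offset = 23.9·tan 13.70° = 5.826 m.
Layer 2: sin θ = p·708 = 0.2978 → θ = 17.33°; offset = 24.6·tan 17.33° = 7.675 m.
Layer 3: sin θ = p·1359 = 0.5717 → θ = 34.87°; offset = 21.1·tan 34.87° = 14.702 m.
Total horizontal offset = 28.204 m.

28.2 m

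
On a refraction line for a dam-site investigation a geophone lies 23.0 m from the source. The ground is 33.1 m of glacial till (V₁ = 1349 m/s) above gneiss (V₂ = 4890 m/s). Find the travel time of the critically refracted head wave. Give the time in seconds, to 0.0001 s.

θ_c = arcsin(V₁/V₂) = arcsin(1349/4890) = 16.01°, cos θ_c = 0.9612.
Intercept time tᵢ = 2h cos θ_c / V₁ = 2·33.1·0.9612/1349 = 0.04717 s.
t = x/V₂ + tᵢ = 23.0/4890 + 0.04717 = 0.05187 s.

0.0519 s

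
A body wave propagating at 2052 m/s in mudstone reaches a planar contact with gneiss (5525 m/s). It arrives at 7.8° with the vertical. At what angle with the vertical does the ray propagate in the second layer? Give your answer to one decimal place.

sin θ₁/V₁ = sin θ₂/V₂ ⇒ sin θ₂ = 5525·sin 7.8°/2052 = 5525·0.1357/2052 = 0.3654.
θ₂ = arcsin 0.3654 = 21.43° from the normal.

21.4°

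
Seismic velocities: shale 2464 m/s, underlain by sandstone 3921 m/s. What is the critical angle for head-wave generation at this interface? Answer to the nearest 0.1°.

Critical incidence: sin θ_c = V₁/V₂ = 2464/3921 = 0.6284.
θ_c = arcsin 0.6284 = 38.93°.

38.9°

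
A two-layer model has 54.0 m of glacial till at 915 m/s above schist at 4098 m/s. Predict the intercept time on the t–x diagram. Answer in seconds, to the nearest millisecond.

tᵢ = 2h·√(V₂²−V₁²)/(V₁V₂).
√(V₂²−V₁²) = √(4098²−915²) = 3994.5 m/s.
tᵢ = 2·54.0·3994.5/(915·4098) = 0.11505 s.

0.115 s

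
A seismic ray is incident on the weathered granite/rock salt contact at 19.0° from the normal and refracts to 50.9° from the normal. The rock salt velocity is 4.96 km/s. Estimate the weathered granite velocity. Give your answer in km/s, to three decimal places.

sin 19.0° = 0.3256; sin 50.9° = 0.7760.
V₁ = V₂·(sin θ₁/sin θ₂) = 4.96·(0.3256/0.7760) = 2.081 km/s.

2.081 km/s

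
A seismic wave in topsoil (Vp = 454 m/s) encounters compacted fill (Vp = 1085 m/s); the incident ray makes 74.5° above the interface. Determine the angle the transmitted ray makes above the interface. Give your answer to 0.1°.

50.3°

Angle from the normal: 90° − 74.5° = 15.5°.
sin θ₁/V₁ = sin θ₂/V₂ ⇒ sin θ₂ = 1085·sin 15.5°/454 = 1085·0.2672/454 = 0.6387.
θ₂ = sin⁻¹(0.6387) = 39.69° (from vertical).
From the interface: 90° − 39.69° = 50.31°.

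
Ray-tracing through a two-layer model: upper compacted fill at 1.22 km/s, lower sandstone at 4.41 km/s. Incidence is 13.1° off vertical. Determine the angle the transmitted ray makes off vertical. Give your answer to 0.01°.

55.01°

Snell's law: sin θ₂ = (V₂/V₁)·sin θ₁ = (4.41/1.22)·sin 13.1° = 0.8193.
θ₂ = sin⁻¹(0.8193) = 55.01° (from vertical).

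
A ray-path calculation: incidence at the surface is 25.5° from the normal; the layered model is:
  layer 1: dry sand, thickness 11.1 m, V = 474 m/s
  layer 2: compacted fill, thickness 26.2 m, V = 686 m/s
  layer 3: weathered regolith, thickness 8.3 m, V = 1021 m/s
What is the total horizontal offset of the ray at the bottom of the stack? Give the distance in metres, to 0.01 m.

46.73 m

Ray parameter p = sin 25.5° / 474 m/s = 9.0825e-04 s/m.
Layer 1: θ = 25.50°; offset = 11.1·tan 25.50° = 5.2944 m.
Layer 2: sin θ = p·686 = 0.6231 → θ = 38.54°; offset = 26.2·tan 38.54° = 20.8703 m.
Layer 3: sin θ = p·1021 = 0.9273 → θ = 68.02°; offset = 8.3·tan 68.02° = 20.5655 m.
Summing the layer offsets gives 46.7302 m.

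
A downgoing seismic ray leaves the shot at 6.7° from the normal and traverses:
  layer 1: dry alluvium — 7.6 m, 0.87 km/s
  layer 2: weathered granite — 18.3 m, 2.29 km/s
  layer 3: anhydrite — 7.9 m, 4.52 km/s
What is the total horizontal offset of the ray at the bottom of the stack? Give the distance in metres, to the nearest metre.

13 m

p = sin θ₁/V₁ = sin 6.7°/0.87 = 1.3410e-01 s/km is conserved through the stack.
Layer 1: θ = 6.70°; offset = 7.6·tan 6.70° = 0.893 m.
Layer 2: sin θ = p·2.29 = 0.3071 → θ = 17.88°; offset = 18.3·tan 17.88° = 5.905 m.
Layer 3: sin θ = p·4.52 = 0.6062 → θ = 37.31°; offset = 7.9·tan 37.31° = 6.021 m.
Σ offsets = 12.819 m.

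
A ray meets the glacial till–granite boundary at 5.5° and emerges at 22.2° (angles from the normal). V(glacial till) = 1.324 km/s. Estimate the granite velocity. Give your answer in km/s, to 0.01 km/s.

Snell's law: sin 5.5°/V₁ = sin 22.2°/V₂.
V₂ = V₁·sin 22.2°/sin 5.5° = 1.324 × 3.9422 = 5.22 km/s.

5.22 km/s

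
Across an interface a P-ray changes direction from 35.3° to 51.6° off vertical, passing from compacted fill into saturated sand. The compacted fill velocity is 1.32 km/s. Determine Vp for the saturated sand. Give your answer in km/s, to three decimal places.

1.790 km/s

sin 35.3° = 0.5779; sin 51.6° = 0.7837.
V₂ = V₁·(sin θ₂/sin θ₁) = 1.32·(0.7837/0.5779) = 1.790 km/s.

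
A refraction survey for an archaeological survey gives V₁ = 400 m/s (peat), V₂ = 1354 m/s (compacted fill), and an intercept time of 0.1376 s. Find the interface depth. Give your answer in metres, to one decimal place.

h = tᵢ·V₁·V₂ / (2·√(V₂²−V₁²)).
√(V₂²−V₁²) = √(1354² − 400²) = 1293.6 m/s.
h = 0.1376 s × 400 × 1354 / (2 × 1293.6) = 28.81 m.

28.8 m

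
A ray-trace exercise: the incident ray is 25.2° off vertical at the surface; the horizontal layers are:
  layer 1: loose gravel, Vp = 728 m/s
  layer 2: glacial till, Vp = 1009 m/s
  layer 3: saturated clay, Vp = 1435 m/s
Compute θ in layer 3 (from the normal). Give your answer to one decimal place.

57.1°

Ray parameter p = sin 25.2° / 728 = 5.8486e-04 s/m.
sin θ_3 = p·V_3 = 5.8486e-04 × 1435 = 0.8393.
θ_3 = 57.06° from the vertical.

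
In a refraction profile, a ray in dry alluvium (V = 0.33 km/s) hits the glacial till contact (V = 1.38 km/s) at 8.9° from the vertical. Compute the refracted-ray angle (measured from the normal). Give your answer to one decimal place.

40.3°

sin θ₁/V₁ = sin θ₂/V₂ ⇒ sin θ₂ = 1.38·sin 8.9°/0.33 = 1.38·0.1547/0.33 = 0.6470.
θ₂ = sin⁻¹(0.6470) = 40.31° (from vertical).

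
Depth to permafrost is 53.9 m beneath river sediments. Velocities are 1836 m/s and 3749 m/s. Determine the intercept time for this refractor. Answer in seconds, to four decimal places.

0.0512 s

tᵢ = 2h·√(V₂²−V₁²)/(V₁V₂).
√(V₂²−V₁²) = √(3749²−1836²) = 3268.7 m/s.
tᵢ = 2·53.9·3268.7/(1836·3749) = 0.05119 s.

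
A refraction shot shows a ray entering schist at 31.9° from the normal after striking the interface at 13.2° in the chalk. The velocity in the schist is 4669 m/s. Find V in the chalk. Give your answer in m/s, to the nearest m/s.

2018 m/s

Snell's law: sin 13.2°/V₁ = sin 31.9°/V₂.
V₁ = V₂·sin 13.2°/sin 31.9° = 4669 × 0.4321 = 2017.59 m/s.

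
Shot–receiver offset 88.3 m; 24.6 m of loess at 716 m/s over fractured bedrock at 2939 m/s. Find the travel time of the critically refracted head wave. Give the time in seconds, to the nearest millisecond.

0.097 s

t = x/V₂ + 2h·√(V₂²−V₁²)/(V₁V₂).
√(V₂²−V₁²) = √(2939²−716²) = 2850.4 m/s; delay term = 2·24.6·2850.4/(716·2939) = 0.06664 s.
t = 88.3/2939 + 0.06664 = 0.09669 s.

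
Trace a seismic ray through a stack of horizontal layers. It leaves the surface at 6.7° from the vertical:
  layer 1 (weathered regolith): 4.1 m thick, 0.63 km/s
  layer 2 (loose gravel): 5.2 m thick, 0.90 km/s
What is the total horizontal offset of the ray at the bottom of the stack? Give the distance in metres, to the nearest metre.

1 m

Ray parameter p = sin 6.7° / 0.63 km/s = 1.8519e-01 s/km.
Layer 1: θ = 6.70°; offset = 4.1·tan 6.70° = 0.482 m.
Layer 2: sin θ = p·0.90 = 0.1667 → θ = 9.59°; offset = 5.2·tan 9.59° = 0.879 m.
Σ offsets = 1.361 m.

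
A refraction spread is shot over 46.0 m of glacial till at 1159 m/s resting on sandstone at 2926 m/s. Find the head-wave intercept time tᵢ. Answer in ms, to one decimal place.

72.9 ms

tᵢ = 2h·√(V₂²−V₁²)/(V₁V₂).
√(V₂²−V₁²) = √(2926²−1159²) = 2686.7 m/s.
tᵢ = 2·46.0·2686.7/(1159·2926) = 0.07289 s.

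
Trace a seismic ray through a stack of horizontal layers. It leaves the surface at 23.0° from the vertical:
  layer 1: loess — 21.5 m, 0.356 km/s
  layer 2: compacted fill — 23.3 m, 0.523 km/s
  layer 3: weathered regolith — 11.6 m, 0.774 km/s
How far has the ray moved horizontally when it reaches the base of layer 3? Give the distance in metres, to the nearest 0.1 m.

Apply Snell's law at each interface; in layer i the horizontal offset is hᵢ·tan θᵢ.
Layer 1: θ = 23.00°; offset = 21.5·tan 23.00° = 9.126 m.
Layer 2: sin θ = 0.523·sin 23.0°/0.356 = 0.5740, θ = 35.03°; offset = 23.3·tan 35.03° = 16.334 m.
Layer 3: sin θ = 0.774·sin 23.0°/0.356 = 0.8495, θ = 58.16°; offset = 11.6·tan 58.16° = 18.679 m.
Summing the layer offsets gives 44.139 m.

44.1 m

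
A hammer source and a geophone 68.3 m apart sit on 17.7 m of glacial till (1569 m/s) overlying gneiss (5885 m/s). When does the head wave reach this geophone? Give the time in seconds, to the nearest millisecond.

0.033 s

θ_c = arcsin(V₁/V₂) = arcsin(1569/5885) = 15.46°, cos θ_c = 0.9638.
Intercept time tᵢ = 2h cos θ_c / V₁ = 2·17.7·0.9638/1569 = 0.02175 s.
t = x/V₂ + tᵢ = 68.3/5885 + 0.02175 = 0.03335 s.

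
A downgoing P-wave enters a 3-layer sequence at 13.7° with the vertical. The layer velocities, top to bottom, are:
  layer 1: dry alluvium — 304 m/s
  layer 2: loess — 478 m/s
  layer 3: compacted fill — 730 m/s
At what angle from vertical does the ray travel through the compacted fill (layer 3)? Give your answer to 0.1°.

Snell's law across each interface conserves sin θ / V, so sin θ_3 = V_3·sin θ₁/V₁.
sin θ_3 = 730 × sin 13.7° / 304 = 0.5687.
θ_3 = arcsin 0.5687 = 34.66°.

34.7°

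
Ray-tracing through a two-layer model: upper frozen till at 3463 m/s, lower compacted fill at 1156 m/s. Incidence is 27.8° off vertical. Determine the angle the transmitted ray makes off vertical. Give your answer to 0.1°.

sin θ₁/V₁ = sin θ₂/V₂ ⇒ sin θ₂ = 1156·sin 27.8°/3463 = 1156·0.4664/3463 = 0.1557.
θ₂ = sin⁻¹(0.1557) = 8.96° (from vertical).

9.0°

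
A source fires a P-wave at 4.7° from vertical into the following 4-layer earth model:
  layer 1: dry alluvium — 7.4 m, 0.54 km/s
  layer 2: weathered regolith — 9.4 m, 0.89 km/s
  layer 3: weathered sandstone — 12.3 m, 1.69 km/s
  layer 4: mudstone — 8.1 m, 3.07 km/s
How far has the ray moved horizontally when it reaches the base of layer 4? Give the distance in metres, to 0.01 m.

9.42 m

Ray parameter p = sin 4.7° / 0.54 km/s = 1.5174e-01 s/km.
Layer 1: θ = 4.70°; offset = 7.4·tan 4.70° = 0.6084 m.
Layer 2: sin θ = p·0.89 = 0.1350 → θ = 7.76°; offset = 9.4·tan 7.76° = 1.2812 m.
Layer 3: sin θ = p·1.69 = 0.2564 → θ = 14.86°; offset = 12.3·tan 14.86° = 3.2633 m.
Layer 4: sin θ = p·3.07 = 0.4658 → θ = 27.76°; offset = 8.1·tan 27.76° = 4.2642 m.
Σ offsets = 9.4171 m.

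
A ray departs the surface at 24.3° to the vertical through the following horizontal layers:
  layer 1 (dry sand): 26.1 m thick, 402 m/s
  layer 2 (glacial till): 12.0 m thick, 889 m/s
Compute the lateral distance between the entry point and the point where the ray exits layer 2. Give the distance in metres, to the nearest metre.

38 m

Ray parameter p = sin 24.3° / 402 m/s = 1.0237e-03 s/m.
Layer 1: θ = 24.30°; offset = 26.1·tan 24.30° = 11.785 m.
Layer 2: sin θ = p·889 = 0.9100 → θ = 65.51°; offset = 12.0·tan 65.51° = 26.345 m.
Σ offsets = 38.130 m.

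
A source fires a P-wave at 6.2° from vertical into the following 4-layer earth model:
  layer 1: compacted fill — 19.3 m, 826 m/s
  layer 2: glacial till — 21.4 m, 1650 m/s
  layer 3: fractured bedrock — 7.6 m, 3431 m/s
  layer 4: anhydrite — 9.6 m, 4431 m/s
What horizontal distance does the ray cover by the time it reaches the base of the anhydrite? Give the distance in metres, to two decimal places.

17.46 m

p = sin θ₁/V₁ = sin 6.2°/826 = 1.3075e-04 s/m is conserved through the stack.
Layer 1: θ = 6.20°; offset = 19.3·tan 6.20° = 2.0967 m.
Layer 2: sin θ = p·1650 = 0.2157 → θ = 12.46°; offset = 21.4·tan 12.46° = 4.7281 m.
Layer 3: sin θ = p·3431 = 0.4486 → θ = 26.65°; offset = 7.6·tan 26.65° = 3.8148 m.
Layer 4: sin θ = p·4431 = 0.5794 → θ = 35.41°; offset = 9.6·tan 35.41° = 6.8236 m.
Total horizontal offset = 17.4632 m.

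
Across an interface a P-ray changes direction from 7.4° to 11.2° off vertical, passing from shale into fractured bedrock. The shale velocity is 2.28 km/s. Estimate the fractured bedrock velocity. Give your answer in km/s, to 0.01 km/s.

3.44 km/s

Snell's law: sin 7.4°/V₁ = sin 11.2°/V₂.
V₂ = V₁·sin 11.2°/sin 7.4° = 2.28 × 1.5081 = 3.44 km/s.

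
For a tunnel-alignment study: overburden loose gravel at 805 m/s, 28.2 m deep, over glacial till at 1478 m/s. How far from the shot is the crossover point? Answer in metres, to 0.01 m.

θ_c = arcsin(805/1478) = 33.00°, so cos θ_c = 0.8387 and tᵢ = 2h cos θ_c/V₁ = 0.0588 s.
At crossover x/V₁ = x/V₂ + tᵢ ⇒ x = tᵢ/(1/V₁ − 1/V₂) = 0.05876/(1.2422e-03 − 6.7659e-04) = 103.88 m.

103.88 m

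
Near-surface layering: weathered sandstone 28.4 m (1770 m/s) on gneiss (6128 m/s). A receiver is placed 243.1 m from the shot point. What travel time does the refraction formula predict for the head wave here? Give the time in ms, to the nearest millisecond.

70 ms

θ_c = arcsin(V₁/V₂) = arcsin(1770/6128) = 16.79°, cos θ_c = 0.9574.
Intercept time tᵢ = 2h cos θ_c / V₁ = 2·28.4·0.9574/1770 = 0.03072 s.
t = x/V₂ + tᵢ = 243.1/6128 + 0.03072 = 0.07039 s.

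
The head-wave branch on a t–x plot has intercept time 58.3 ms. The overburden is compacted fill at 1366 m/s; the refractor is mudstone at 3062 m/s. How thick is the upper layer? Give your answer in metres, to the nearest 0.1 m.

h = tᵢ·V₁·V₂ / (2·√(V₂²−V₁²)).
√(V₂²−V₁²) = √(3062² − 1366²) = 2740.4 m/s.
h = 0.0583 s × 1366 × 3062 / (2 × 2740.4) = 44.49 m.

44.5 m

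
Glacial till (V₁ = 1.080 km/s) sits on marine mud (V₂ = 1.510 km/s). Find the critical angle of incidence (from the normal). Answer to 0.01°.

Critical incidence: sin θ_c = V₁/V₂ = 1.080/1.510 = 0.7152.
θ_c = arcsin 0.7152 = 45.66°.

45.66°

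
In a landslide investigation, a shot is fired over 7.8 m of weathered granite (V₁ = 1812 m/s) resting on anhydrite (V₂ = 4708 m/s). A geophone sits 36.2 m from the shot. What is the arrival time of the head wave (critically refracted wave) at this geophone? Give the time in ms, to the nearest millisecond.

t = x/V₂ + 2h·√(V₂²−V₁²)/(V₁V₂).
√(V₂²−V₁²) = √(4708²−1812²) = 4345.3 m/s; delay term = 2·7.8·4345.3/(1812·4708) = 0.00795 s.
t = 36.2/4708 + 0.00795 = 0.01564 s.

16 ms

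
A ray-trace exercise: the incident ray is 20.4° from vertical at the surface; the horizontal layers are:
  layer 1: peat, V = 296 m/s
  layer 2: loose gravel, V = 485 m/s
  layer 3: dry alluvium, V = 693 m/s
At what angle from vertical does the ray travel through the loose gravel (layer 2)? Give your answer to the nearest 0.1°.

Snell's law across each interface conserves sin θ / V, so sin θ_2 = V_2·sin θ₁/V₁.
sin θ_2 = 485 × sin 20.4° / 296 = 0.5711.
θ_2 = arcsin 0.5711 = 34.83°.

34.8°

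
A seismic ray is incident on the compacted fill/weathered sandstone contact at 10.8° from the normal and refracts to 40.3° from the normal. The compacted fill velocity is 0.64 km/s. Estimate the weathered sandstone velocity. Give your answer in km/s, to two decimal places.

2.21 km/s

Snell's law: sin 10.8°/V₁ = sin 40.3°/V₂.
V₂ = V₁·sin 40.3°/sin 10.8° = 0.64 × 3.4517 = 2.21 km/s.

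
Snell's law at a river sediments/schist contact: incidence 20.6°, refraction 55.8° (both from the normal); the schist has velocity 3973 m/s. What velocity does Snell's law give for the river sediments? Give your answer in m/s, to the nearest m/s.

1690 m/s

sin 20.6° = 0.3518; sin 55.8° = 0.8271.
V₁ = V₂·(sin θ₁/sin θ₂) = 3973·(0.3518/0.8271) = 1690.12 m/s.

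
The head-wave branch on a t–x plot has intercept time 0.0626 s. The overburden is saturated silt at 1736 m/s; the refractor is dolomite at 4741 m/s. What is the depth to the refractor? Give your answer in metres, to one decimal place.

58.4 m

θ_c = arcsin(1736/4741) = 21.48°; cos θ_c = 0.9305.
tᵢ = 2h cos θ_c/V₁ ⇒ h = tᵢ·V₁/(2 cos θ_c) = 0.0626·1736/(2·0.9305) = 58.39 m.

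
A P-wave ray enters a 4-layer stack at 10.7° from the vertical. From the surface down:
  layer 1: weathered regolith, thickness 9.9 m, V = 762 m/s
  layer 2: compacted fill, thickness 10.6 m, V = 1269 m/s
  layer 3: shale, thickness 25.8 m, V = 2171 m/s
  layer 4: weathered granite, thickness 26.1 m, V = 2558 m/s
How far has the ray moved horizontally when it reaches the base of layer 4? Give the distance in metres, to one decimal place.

42.2 m

Apply Snell's law at each interface; in layer i the horizontal offset is hᵢ·tan θᵢ.
Layer 1: θ = 10.70°; offset = 9.9·tan 10.70° = 1.871 m.
Layer 2: sin θ = 1269·sin 10.7°/762 = 0.3092, θ = 18.01°; offset = 10.6·tan 18.01° = 3.446 m.
Layer 3: sin θ = 2171·sin 10.7°/762 = 0.5290, θ = 31.94°; offset = 25.8·tan 31.94° = 16.082 m.
Layer 4: sin θ = 2558·sin 10.7°/762 = 0.6233, θ = 38.56°; offset = 26.1·tan 38.56° = 20.802 m.
Summing the layer offsets gives 42.201 m.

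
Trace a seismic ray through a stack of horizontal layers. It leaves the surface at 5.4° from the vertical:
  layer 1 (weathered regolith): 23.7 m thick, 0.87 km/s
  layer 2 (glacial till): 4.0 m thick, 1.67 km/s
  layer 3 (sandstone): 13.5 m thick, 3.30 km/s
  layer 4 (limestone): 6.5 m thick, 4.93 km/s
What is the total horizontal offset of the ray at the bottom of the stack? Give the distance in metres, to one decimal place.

12.2 m

Ray parameter p = sin 5.4° / 0.87 km/s = 1.0817e-01 s/km.
Layer 1: θ = 5.40°; offset = 23.7·tan 5.40° = 2.240 m.
Layer 2: sin θ = p·1.67 = 0.1806 → θ = 10.41°; offset = 4.0·tan 10.41° = 0.735 m.
Layer 3: sin θ = p·3.30 = 0.3570 → θ = 20.91°; offset = 13.5·tan 20.91° = 5.159 m.
Layer 4: sin θ = p·4.93 = 0.5333 → θ = 32.23°; offset = 6.5·tan 32.23° = 4.098 m.
Σ offsets = 12.231 m.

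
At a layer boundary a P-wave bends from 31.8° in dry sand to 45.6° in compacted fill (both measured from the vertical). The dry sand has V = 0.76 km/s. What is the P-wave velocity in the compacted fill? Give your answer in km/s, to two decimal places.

1.03 km/s

sin 31.8° = 0.5270; sin 45.6° = 0.7145.
V₂ = V₁·(sin θ₂/sin θ₁) = 0.76·(0.7145/0.5270) = 1.03 km/s.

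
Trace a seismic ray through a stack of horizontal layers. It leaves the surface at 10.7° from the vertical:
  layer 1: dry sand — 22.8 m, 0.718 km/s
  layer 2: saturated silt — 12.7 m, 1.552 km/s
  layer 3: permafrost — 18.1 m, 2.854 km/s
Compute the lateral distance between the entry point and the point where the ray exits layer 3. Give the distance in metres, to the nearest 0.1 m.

29.7 m

p = sin θ₁/V₁ = sin 10.7°/0.718 = 2.5859e-01 s/km is conserved through the stack.
Layer 1: θ = 10.70°; offset = 22.8·tan 10.70° = 4.308 m.
Layer 2: sin θ = p·1.552 = 0.4013 → θ = 23.66°; offset = 12.7·tan 23.66° = 5.565 m.
Layer 3: sin θ = p·2.854 = 0.7380 → θ = 47.56°; offset = 18.1·tan 47.56° = 19.796 m.
Σ offsets = 29.669 m.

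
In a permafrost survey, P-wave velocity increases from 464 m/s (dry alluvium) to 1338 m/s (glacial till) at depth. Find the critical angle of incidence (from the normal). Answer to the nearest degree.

20°

Critical incidence: sin θ_c = V₁/V₂ = 464/1338 = 0.3468.
θ_c = arcsin 0.3468 = 20.29°.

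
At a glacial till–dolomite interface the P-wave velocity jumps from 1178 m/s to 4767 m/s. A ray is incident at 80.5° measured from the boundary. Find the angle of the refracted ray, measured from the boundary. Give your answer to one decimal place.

Angle from the normal: 90° − 80.5° = 9.5°.
Snell's law: sin θ₂ = (V₂/V₁)·sin θ₁ = (4767/1178)·sin 9.5° = 0.6679.
θ₂ = arcsin 0.6679 = 41.90° from the normal.
From the interface: 90° − 41.90° = 48.10°.

48.1°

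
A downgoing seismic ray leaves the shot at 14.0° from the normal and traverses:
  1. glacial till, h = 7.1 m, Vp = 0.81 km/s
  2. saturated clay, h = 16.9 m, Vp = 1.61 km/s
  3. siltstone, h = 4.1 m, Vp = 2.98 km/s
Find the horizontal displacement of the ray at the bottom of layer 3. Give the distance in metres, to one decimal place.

19.0 m

Apply Snell's law at each interface; in layer i the horizontal offset is hᵢ·tan θᵢ.
Layer 1: θ = 14.00°; offset = 7.1·tan 14.00° = 1.770 m.
Layer 2: sin θ = 1.61·sin 14.0°/0.81 = 0.4809, θ = 28.74°; offset = 16.9·tan 28.74° = 9.268 m.
Layer 3: sin θ = 2.98·sin 14.0°/0.81 = 0.8900, θ = 62.88°; offset = 4.1·tan 62.88° = 8.004 m.
Summing the layer offsets gives 19.043 m.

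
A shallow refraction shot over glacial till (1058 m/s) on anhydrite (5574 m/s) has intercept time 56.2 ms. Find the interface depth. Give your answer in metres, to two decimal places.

θ_c = arcsin(1058/5574) = 10.94°; cos θ_c = 0.9818.
tᵢ = 2h cos θ_c/V₁ ⇒ h = tᵢ·V₁/(2 cos θ_c) = 0.0562·1058/(2·0.9818) = 30.28 m.

30.28 m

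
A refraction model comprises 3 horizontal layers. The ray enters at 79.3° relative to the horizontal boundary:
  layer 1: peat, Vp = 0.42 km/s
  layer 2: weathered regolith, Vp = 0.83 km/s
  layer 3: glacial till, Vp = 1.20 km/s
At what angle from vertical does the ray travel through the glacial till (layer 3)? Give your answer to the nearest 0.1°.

32.0°

From the normal: θ₁ = 90° − 79.3° = 10.7°.
Snell's law across each interface conserves sin θ / V, so sin θ_3 = V_3·sin θ₁/V₁.
sin θ_3 = 1.20 × sin 10.7° / 0.42 = 0.5305.
θ_3 = 32.04° from the vertical.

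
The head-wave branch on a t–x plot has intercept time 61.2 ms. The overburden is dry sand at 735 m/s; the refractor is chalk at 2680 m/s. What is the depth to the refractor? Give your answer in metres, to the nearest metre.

θ_c = arcsin(735/2680) = 15.92°; cos θ_c = 0.9617.
tᵢ = 2h cos θ_c/V₁ ⇒ h = tᵢ·V₁/(2 cos θ_c) = 0.0612·735/(2·0.9617) = 23.39 m.

23 m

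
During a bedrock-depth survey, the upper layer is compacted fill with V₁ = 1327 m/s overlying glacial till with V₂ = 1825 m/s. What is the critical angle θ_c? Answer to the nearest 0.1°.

Critical incidence: sin θ_c = V₁/V₂ = 1327/1825 = 0.7271.
θ_c = arcsin 0.7271 = 46.65°.

46.6°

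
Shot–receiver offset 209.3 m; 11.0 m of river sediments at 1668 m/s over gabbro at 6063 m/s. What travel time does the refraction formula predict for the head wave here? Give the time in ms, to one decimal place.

θ_c = arcsin(V₁/V₂) = arcsin(1668/6063) = 15.97°, cos θ_c = 0.9614.
Intercept time tᵢ = 2h cos θ_c / V₁ = 2·11.0·0.9614/1668 = 0.01268 s.
t = x/V₂ + tᵢ = 209.3/6063 + 0.01268 = 0.04720 s.

47.2 ms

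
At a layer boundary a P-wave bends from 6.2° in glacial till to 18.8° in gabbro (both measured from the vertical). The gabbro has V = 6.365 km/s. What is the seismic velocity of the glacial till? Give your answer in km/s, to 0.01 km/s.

2.13 km/s

Snell's law: sin 6.2°/V₁ = sin 18.8°/V₂.
V₁ = V₂·sin 6.2°/sin 18.8° = 6.365 × 0.3351 = 2.13 km/s.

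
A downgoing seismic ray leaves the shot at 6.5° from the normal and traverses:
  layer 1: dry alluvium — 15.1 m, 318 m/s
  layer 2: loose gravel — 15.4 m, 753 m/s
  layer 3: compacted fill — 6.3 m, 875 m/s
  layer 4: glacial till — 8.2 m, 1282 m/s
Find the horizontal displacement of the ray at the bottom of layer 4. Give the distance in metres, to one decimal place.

Ray parameter p = sin 6.5° / 318 m/s = 3.5598e-04 s/m.
Layer 1: θ = 6.50°; offset = 15.1·tan 6.50° = 1.720 m.
Layer 2: sin θ = p·753 = 0.2681 → θ = 15.55°; offset = 15.4·tan 15.55° = 4.285 m.
Layer 3: sin θ = p·875 = 0.3115 → θ = 18.15°; offset = 6.3·tan 18.15° = 2.065 m.
Layer 4: sin θ = p·1282 = 0.4564 → θ = 27.15°; offset = 8.2·tan 27.15° = 4.206 m.
Summing the layer offsets gives 12.276 m.

12.3 m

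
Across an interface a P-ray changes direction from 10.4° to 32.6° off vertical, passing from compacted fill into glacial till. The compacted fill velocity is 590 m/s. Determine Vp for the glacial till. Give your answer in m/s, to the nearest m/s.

1761 m/s

Snell's law: sin 10.4°/V₁ = sin 32.6°/V₂.
V₂ = V₁·sin 32.6°/sin 10.4° = 590 × 2.9846 = 1760.89 m/s.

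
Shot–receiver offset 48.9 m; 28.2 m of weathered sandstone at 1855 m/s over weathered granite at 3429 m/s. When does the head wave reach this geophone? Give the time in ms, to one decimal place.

39.8 ms

θ_c = arcsin(V₁/V₂) = arcsin(1855/3429) = 32.75°, cos θ_c = 0.8410.
Intercept time tᵢ = 2h cos θ_c / V₁ = 2·28.2·0.8410/1855 = 0.02557 s.
t = x/V₂ + tᵢ = 48.9/3429 + 0.02557 = 0.03983 s.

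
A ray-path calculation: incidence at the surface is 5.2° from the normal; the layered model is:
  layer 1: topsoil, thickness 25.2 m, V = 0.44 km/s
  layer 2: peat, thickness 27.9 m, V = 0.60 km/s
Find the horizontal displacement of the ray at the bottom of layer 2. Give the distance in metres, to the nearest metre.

6 m

Apply Snell's law at each interface; in layer i the horizontal offset is hᵢ·tan θᵢ.
Layer 1: θ = 5.20°; offset = 25.2·tan 5.20° = 2.293 m.
Layer 2: sin θ = 0.60·sin 5.2°/0.44 = 0.1236, θ = 7.10°; offset = 27.9·tan 7.10° = 3.475 m.
Σ offsets = 5.768 m.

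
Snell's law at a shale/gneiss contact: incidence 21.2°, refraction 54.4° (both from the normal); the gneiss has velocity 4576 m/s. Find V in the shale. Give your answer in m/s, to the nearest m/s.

Snell's law: sin 21.2°/V₁ = sin 54.4°/V₂.
V₁ = V₂·sin 21.2°/sin 54.4° = 4576 × 0.4447 = 2035.16 m/s.

2035 m/s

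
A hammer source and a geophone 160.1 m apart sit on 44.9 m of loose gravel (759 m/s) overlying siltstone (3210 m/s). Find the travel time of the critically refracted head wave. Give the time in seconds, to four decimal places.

t = x/V₂ + 2h·√(V₂²−V₁²)/(V₁V₂).
√(V₂²−V₁²) = √(3210²−759²) = 3119.0 m/s; delay term = 2·44.9·3119.0/(759·3210) = 0.11496 s.
t = 160.1/3210 + 0.11496 = 0.16483 s.

0.1648 s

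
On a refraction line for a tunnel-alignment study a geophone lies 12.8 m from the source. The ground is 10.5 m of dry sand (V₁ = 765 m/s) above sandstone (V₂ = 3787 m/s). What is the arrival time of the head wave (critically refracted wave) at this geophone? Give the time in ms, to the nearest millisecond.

30 ms

t = x/V₂ + 2h·√(V₂²−V₁²)/(V₁V₂).
√(V₂²−V₁²) = √(3787²−765²) = 3708.9 m/s; delay term = 2·10.5·3708.9/(765·3787) = 0.02689 s.
t = 12.8/3787 + 0.02689 = 0.03027 s.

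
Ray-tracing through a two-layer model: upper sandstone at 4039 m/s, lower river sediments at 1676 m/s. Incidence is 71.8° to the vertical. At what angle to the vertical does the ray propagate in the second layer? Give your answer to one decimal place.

23.2°

Snell's law: sin θ₂ = (V₂/V₁)·sin θ₁ = (1676/4039)·sin 71.8° = 0.3942.
θ₂ = sin⁻¹(0.3942) = 23.22° (from vertical).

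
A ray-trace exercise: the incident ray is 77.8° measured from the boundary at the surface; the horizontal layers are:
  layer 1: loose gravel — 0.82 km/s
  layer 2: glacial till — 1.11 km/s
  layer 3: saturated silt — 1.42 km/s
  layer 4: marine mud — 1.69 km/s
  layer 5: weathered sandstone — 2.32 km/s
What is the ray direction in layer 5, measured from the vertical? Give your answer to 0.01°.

From the normal: θ₁ = 90° − 77.8° = 12.2°.
Snell's law across each interface conserves sin θ / V, so sin θ_5 = V_5·sin θ₁/V₁.
sin θ_5 = 2.32 × sin 12.2° / 0.82 = 0.5979.
θ_5 = arcsin 0.5979 = 36.72°.

36.72°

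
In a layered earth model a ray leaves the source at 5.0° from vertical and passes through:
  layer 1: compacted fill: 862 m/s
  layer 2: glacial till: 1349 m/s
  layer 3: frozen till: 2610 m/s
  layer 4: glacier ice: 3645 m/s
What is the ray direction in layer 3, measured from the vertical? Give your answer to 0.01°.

Snell's law across each interface conserves sin θ / V, so sin θ_3 = V_3·sin θ₁/V₁.
sin θ_3 = 2610 × sin 5.0° / 862 = 0.2639.
θ_3 = 15.30° from the vertical.

15.30°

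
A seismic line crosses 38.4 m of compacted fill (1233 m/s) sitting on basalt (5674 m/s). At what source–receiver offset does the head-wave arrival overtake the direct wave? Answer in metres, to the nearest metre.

96 m

x_cross = 2h·√((V₂+V₁)/(V₂−V₁)).
(V₂+V₁)/(V₂−V₁) = (5674+1233)/(5674−1233) = 1.5553; √ = 1.2471.
x_cross = 2·38.4·1.2471 = 95.78 m.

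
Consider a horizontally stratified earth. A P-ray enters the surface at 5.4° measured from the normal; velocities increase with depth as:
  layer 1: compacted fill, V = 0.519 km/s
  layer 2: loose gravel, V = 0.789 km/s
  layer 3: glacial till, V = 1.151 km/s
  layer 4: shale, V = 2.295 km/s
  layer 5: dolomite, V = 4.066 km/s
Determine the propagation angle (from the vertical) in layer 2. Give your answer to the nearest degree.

8°

Snell's law across each interface conserves sin θ / V, so sin θ_2 = V_2·sin θ₁/V₁.
sin θ_2 = 0.789 × sin 5.4° / 0.519 = 0.1431.
θ_2 = arcsin 0.1431 = 8.23°.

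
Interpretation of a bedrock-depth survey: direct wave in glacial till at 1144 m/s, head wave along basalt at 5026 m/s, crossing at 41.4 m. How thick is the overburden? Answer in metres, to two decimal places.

16.42 m

h = (x_cross/2)·√((V₂−V₁)/(V₂+V₁)).
(V₂−V₁)/(V₂+V₁) = (5026−1144)/(5026+1144) = 0.6292; √ = 0.7932.
h = (41.4/2)·0.7932 = 16.42 m.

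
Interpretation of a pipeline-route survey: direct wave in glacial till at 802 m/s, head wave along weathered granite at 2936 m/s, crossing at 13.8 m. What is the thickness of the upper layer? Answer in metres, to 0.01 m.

5.21 m

x_cross = 2h·√((V₂+V₁)/(V₂−V₁)) → h = x_cross / (2·√((V₂+V₁)/(V₂−V₁))).
√((V₂+V₁)/(V₂−V₁)) = √((2936+802)/(2936−802)) = 1.3235.
h = 13.8 / (2·1.3235) = 5.21 m.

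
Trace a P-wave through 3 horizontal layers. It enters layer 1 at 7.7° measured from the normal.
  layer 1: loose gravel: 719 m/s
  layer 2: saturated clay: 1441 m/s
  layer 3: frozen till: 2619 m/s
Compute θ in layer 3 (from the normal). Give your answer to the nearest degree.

29°

Snell's law across each interface conserves sin θ / V, so sin θ_3 = V_3·sin θ₁/V₁.
sin θ_3 = 2619 × sin 7.7° / 719 = 0.4881.
θ_3 = 29.21° from the vertical.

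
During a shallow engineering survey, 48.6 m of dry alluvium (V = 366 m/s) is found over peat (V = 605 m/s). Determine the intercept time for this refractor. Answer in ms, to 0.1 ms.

tᵢ = 2h·√(V₂²−V₁²)/(V₁V₂).
√(V₂²−V₁²) = √(605²−366²) = 481.7 m/s.
tᵢ = 2·48.6·481.7/(366·605) = 0.21146 s.

211.5 ms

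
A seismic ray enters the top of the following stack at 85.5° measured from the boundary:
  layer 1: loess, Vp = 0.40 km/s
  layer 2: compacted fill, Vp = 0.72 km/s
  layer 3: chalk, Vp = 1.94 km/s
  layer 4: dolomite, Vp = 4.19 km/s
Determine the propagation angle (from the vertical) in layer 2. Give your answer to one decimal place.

8.1°

From the normal: θ₁ = 90° − 85.5° = 4.5°.
Ray parameter p = sin 4.5° / 0.40 = 1.9615e-01 s/km.
sin θ_2 = p·V_2 = 1.9615e-01 × 0.72 = 0.1412.
θ_2 = 8.12° from the vertical.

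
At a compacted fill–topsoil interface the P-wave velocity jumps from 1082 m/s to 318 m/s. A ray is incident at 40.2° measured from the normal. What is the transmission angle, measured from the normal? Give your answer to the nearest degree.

sin θ₁/V₁ = sin θ₂/V₂ ⇒ sin θ₂ = 318·sin 40.2°/1082 = 318·0.6455/1082 = 0.1897.
θ₂ = arcsin 0.1897 = 10.94° from the normal.

11°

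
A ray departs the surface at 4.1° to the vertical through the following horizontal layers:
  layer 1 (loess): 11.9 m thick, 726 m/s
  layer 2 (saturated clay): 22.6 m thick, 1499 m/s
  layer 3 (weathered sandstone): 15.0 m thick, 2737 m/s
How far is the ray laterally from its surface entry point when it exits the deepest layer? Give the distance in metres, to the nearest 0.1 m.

8.4 m

Ray parameter p = sin 4.1° / 726 m/s = 9.8481e-05 s/m.
Layer 1: θ = 4.10°; offset = 11.9·tan 4.10° = 0.853 m.
Layer 2: sin θ = p·1499 = 0.1476 → θ = 8.49°; offset = 22.6·tan 8.49° = 3.373 m.
Layer 3: sin θ = p·2737 = 0.2695 → θ = 15.64°; offset = 15.0·tan 15.64° = 4.199 m.
Summing the layer offsets gives 8.425 m.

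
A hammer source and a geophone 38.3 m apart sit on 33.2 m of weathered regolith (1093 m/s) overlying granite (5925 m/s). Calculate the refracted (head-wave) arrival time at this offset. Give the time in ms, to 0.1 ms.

66.2 ms

θ_c = arcsin(V₁/V₂) = arcsin(1093/5925) = 10.63°, cos θ_c = 0.9828.
Intercept time tᵢ = 2h cos θ_c / V₁ = 2·33.2·0.9828/1093 = 0.05971 s.
t = x/V₂ + tᵢ = 38.3/5925 + 0.05971 = 0.06617 s.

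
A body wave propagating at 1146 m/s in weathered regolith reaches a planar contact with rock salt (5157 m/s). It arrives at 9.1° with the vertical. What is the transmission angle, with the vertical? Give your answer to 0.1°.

45.4°

Snell's law: sin θ₂ = (V₂/V₁)·sin θ₁ = (5157/1146)·sin 9.1° = 0.7117.
θ₂ = arcsin 0.7117 = 45.37° from the normal.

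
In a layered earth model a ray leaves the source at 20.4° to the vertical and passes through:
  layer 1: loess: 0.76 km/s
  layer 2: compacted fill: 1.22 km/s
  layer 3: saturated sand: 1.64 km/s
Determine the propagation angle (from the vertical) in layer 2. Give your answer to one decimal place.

Snell's law across each interface conserves sin θ / V, so sin θ_2 = V_2·sin θ₁/V₁.
sin θ_2 = 1.22 × sin 20.4° / 0.76 = 0.5595.
θ_2 = arcsin 0.5595 = 34.02°.

34.0°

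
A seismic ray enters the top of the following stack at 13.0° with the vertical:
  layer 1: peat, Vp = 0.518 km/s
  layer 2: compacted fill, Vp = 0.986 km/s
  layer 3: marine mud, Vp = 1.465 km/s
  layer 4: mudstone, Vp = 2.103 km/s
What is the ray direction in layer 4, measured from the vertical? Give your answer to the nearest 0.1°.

Ray parameter p = sin 13.0° / 0.518 = 4.3427e-01 s/km.
sin θ_4 = p·V_4 = 4.3427e-01 × 2.103 = 0.9133.
θ_4 = 65.96° from the vertical.

66.0°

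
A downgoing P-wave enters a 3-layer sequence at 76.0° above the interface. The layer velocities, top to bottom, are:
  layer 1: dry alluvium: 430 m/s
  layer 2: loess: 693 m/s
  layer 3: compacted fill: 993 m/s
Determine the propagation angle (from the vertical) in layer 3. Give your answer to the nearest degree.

From the normal: θ₁ = 90° − 76.0° = 14.0°.
Ray parameter p = sin 14.0° / 430 = 5.6261e-04 s/m.
sin θ_3 = p·V_3 = 5.6261e-04 × 993 = 0.5587.
θ_3 = 33.96° from the vertical.

34°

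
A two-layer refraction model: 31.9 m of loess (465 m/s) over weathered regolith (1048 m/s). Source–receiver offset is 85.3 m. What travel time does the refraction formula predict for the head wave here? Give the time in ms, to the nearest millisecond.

t = x/V₂ + 2h·√(V₂²−V₁²)/(V₁V₂).
√(V₂²−V₁²) = √(1048²−465²) = 939.2 m/s; delay term = 2·31.9·939.2/(465·1048) = 0.12296 s.
t = 85.3/1048 + 0.12296 = 0.20435 s.

204 ms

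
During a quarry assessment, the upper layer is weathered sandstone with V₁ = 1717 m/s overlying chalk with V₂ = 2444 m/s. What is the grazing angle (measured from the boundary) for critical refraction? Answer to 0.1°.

At critical incidence the refracted ray runs along the interface (θ₂ = 90°), so sin θ_c = V₁/V₂.
θ_c = arcsin(1717/2444) = arcsin 0.7025 = 44.63°.
Measured from the interface: 90° − 44.63° = 45.37°.

45.4°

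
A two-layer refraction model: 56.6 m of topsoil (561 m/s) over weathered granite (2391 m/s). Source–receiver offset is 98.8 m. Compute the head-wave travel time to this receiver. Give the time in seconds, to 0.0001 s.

0.2375 s

θ_c = arcsin(V₁/V₂) = arcsin(561/2391) = 13.57°, cos θ_c = 0.9721.
Intercept time tᵢ = 2h cos θ_c / V₁ = 2·56.6·0.9721/561 = 0.19615 s.
t = x/V₂ + tᵢ = 98.8/2391 + 0.19615 = 0.23747 s.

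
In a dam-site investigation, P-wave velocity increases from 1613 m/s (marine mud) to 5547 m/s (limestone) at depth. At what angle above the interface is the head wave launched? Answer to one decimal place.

Critical incidence: sin θ_c = V₁/V₂ = 1613/5547 = 0.2908.
θ_c = arcsin 0.2908 = 16.91°.
Measured from the interface: 90° − 16.91° = 73.09°.

73.1°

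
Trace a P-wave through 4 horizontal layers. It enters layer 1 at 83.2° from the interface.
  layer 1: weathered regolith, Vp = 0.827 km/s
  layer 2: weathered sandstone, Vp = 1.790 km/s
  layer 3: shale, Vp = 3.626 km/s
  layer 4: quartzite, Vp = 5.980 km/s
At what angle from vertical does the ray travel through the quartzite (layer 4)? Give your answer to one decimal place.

58.9°

From the normal: θ₁ = 90° − 83.2° = 6.8°.
Ray parameter p = sin 6.8° / 0.827 = 1.4317e-01 s/km.
sin θ_4 = p·V_4 = 1.4317e-01 × 5.980 = 0.8562.
θ_4 = 58.89° from the vertical.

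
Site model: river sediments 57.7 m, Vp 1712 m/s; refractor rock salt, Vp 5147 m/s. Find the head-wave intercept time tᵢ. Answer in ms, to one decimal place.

63.6 ms

θ_c = arcsin(V₁/V₂) = arcsin(1712/5147) = 19.43°; cos θ_c = 0.9431.
tᵢ = 2h·cos θ_c / V₁ = 2·57.7·0.9431 / 1712 = 0.06357 s.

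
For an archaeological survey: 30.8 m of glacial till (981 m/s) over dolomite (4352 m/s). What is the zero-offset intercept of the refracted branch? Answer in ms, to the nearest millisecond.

θ_c = arcsin(V₁/V₂) = arcsin(981/4352) = 13.03°; cos θ_c = 0.9743.
tᵢ = 2h·cos θ_c / V₁ = 2·30.8·0.9743 / 981 = 0.06118 s.

61 ms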